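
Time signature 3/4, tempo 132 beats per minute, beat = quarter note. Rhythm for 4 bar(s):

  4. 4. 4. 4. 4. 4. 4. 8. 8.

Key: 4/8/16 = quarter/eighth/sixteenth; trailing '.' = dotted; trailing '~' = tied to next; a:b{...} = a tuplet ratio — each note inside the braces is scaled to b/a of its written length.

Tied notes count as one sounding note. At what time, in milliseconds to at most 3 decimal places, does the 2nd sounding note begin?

1. 0.0ms @ 0 + 681.818ms (3/2)
2. 681.818ms @ 3/2 + 681.818ms (3/2)
3. 1363.636ms @ 3 + 681.818ms (3/2)
4. 2045.455ms @ 9/2 + 681.818ms (3/2)
5. 2727.273ms @ 6 + 681.818ms (3/2)
6. 3409.091ms @ 15/2 + 681.818ms (3/2)
7. 4090.909ms @ 9 + 681.818ms (3/2)
8. 4772.727ms @ 21/2 + 340.909ms (3/4)
9. 5113.636ms @ 45/4 + 340.909ms (3/4)

note 2 onset = 3/2b = 681.818ms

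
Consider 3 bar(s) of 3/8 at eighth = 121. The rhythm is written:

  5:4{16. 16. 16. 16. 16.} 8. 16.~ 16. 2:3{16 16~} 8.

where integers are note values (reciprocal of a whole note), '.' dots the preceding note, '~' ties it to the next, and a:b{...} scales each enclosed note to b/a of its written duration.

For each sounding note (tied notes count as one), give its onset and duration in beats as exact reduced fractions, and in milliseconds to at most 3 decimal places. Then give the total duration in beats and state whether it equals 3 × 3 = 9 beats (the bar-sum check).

1) 0.0ms=0b +297.521ms=3/5b
2) 297.521ms=3/5b +297.521ms=3/5b
3) 595.041ms=6/5b +297.521ms=3/5b
4) 892.562ms=9/5b +297.521ms=3/5b
5) 1190.083ms=12/5b +297.521ms=3/5b
6) 1487.603ms=3b +743.802ms=3/2b
7) 2231.405ms=9/2b +743.802ms=3/2b
8) 2975.207ms=6b +371.901ms=3/4b
9) 3347.107ms=27/4b +1115.702ms=9/4b
Σ=9b of 9 (121bpm 3/8) — PASS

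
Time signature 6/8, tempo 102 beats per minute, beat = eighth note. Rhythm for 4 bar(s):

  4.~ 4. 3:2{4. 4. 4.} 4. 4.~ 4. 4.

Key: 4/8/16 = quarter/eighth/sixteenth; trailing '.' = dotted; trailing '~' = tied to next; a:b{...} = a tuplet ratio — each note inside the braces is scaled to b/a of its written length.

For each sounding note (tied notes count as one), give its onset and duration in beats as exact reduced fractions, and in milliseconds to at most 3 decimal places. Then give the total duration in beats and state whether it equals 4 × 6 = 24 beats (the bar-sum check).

1) 0.0ms=0b +3529.412ms=6b
2) 3529.412ms=6b +1176.471ms=2b
3) 4705.882ms=8b +1176.471ms=2b
4) 5882.353ms=10b +1176.471ms=2b
5) 7058.824ms=12b +1764.706ms=3b
6) 8823.529ms=15b +3529.412ms=6b
7) 12352.941ms=21b +1764.706ms=3b
Σ=24b of 24 (102bpm 6/8) — PASS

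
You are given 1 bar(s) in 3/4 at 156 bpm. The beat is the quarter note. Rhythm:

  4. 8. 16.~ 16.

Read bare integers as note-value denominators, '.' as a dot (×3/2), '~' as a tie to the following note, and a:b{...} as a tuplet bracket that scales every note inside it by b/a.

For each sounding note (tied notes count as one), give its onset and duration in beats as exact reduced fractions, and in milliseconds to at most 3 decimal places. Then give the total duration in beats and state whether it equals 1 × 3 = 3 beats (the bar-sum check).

1) 0.0ms=0b +576.923ms=3/2b
2) 576.923ms=3/2b +288.462ms=3/4b
3) 865.385ms=9/4b +288.462ms=3/4b
Σ=3b of 3 (156bpm 3/4) — PASS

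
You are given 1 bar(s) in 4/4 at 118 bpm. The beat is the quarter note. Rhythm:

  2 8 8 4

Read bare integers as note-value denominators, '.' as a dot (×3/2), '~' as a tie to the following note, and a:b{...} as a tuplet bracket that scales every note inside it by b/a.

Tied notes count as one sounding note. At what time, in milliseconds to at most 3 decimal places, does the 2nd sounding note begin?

1. 0.0ms @ 0 + 1016.949ms (2)
2. 1016.949ms @ 2 + 254.237ms (1/2)
3. 1271.186ms @ 5/2 + 254.237ms (1/2)
4. 1525.424ms @ 3 + 508.475ms (1)

note 2 onset = 2b = 1016.949ms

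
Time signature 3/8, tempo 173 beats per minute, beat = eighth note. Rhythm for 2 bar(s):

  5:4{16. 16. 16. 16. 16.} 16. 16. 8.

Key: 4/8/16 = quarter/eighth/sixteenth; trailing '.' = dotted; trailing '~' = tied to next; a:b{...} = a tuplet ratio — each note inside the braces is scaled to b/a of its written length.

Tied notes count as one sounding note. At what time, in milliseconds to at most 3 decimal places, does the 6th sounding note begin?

note 6 onset = 3b = 1040.462ms

1. 0.0ms @ 0 + 208.092ms (3/5)
2. 208.092ms @ 3/5 + 208.092ms (3/5)
3. 416.185ms @ 6/5 + 208.092ms (3/5)
4. 624.277ms @ 9/5 + 208.092ms (3/5)
5. 832.37ms @ 12/5 + 208.092ms (3/5)
6. 1040.462ms @ 3 + 260.116ms (3/4)
7. 1300.578ms @ 15/4 + 260.116ms (3/4)
8. 1560.694ms @ 9/2 + 520.231ms (3/2)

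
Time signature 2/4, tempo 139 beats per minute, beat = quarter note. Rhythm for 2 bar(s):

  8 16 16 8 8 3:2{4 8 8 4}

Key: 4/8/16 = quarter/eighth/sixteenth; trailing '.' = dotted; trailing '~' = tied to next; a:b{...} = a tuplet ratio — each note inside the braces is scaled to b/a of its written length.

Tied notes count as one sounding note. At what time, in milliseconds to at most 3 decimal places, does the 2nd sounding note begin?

note 2 onset = 1/2b = 215.827ms

1. 0.0ms @ 0 + 215.827ms (1/2)
2. 215.827ms @ 1/2 + 107.914ms (1/4)
3. 323.741ms @ 3/4 + 107.914ms (1/4)
4. 431.655ms @ 1 + 215.827ms (1/2)
5. 647.482ms @ 3/2 + 215.827ms (1/2)
6. 863.309ms @ 2 + 287.77ms (2/3)
7. 1151.079ms @ 8/3 + 143.885ms (1/3)
8. 1294.964ms @ 3 + 143.885ms (1/3)
9. 1438.849ms @ 10/3 + 287.77ms (2/3)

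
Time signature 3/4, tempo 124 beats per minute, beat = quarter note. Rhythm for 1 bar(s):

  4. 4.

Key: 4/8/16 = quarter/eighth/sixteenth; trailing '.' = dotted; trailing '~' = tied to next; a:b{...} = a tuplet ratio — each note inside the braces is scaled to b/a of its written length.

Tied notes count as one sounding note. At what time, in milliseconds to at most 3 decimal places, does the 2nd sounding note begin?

1. 0.0ms @ 0 + 725.806ms (3/2)
2. 725.806ms @ 3/2 + 725.806ms (3/2)

note 2 onset = 3/2b = 725.806ms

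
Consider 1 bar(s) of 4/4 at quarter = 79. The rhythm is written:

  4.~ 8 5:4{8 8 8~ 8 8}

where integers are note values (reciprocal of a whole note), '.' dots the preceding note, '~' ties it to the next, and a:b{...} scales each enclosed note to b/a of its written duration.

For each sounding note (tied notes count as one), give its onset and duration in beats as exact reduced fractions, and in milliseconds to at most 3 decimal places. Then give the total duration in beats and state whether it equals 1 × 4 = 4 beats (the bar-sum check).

1) 0.0ms=0b +1518.987ms=2b
2) 1518.987ms=2b +303.797ms=2/5b
3) 1822.785ms=12/5b +303.797ms=2/5b
4) 2126.582ms=14/5b +607.595ms=4/5b
5) 2734.177ms=18/5b +303.797ms=2/5b
Σ=4b of 4 (79bpm 4/4) — PASS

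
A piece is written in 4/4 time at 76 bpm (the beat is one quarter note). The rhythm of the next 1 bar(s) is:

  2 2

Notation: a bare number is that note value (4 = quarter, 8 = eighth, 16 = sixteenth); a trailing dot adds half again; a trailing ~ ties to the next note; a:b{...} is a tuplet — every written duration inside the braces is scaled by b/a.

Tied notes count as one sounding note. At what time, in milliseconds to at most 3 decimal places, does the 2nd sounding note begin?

1. 0.0ms @ 0 + 1578.947ms (2)
2. 1578.947ms @ 2 + 1578.947ms (2)

note 2 onset = 2b = 1578.947ms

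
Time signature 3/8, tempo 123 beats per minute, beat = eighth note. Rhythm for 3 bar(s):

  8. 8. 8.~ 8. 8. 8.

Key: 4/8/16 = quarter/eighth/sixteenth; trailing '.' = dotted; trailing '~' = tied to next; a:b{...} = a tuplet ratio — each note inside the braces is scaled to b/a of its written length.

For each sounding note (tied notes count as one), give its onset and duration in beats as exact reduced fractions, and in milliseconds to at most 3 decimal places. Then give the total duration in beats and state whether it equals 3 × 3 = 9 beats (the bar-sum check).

1) 0.0ms=0b +731.707ms=3/2b
2) 731.707ms=3/2b +731.707ms=3/2b
3) 1463.415ms=3b +1463.415ms=3b
4) 2926.829ms=6b +731.707ms=3/2b
5) 3658.537ms=15/2b +731.707ms=3/2b
Σ=9b of 9 (123bpm 3/8) — PASS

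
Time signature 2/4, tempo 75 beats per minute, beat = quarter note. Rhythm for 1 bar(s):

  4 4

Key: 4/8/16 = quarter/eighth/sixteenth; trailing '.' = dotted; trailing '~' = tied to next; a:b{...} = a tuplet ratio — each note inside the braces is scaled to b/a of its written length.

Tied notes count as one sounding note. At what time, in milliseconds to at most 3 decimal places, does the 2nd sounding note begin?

note 2 onset = 1b = 800.0ms

1. 0.0ms @ 0 + 800.0ms (1)
2. 800.0ms @ 1 + 800.0ms (1)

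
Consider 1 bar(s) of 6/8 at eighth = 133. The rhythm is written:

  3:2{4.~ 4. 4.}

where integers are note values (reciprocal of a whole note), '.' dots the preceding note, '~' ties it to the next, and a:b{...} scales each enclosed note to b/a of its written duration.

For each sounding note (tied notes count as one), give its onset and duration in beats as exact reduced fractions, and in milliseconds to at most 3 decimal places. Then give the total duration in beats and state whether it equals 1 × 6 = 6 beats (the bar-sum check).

1) 0.0ms=0b +1804.511ms=4b
2) 1804.511ms=4b +902.256ms=2b
Σ=6b of 6 (133bpm 6/8) — PASS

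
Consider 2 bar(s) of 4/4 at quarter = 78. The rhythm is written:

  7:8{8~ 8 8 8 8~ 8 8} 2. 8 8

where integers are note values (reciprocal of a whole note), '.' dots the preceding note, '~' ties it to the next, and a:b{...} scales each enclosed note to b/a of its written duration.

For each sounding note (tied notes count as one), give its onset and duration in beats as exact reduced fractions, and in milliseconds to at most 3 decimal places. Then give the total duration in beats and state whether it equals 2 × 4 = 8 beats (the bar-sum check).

1) 0.0ms=0b +879.121ms=8/7b
2) 879.121ms=8/7b +439.56ms=4/7b
3) 1318.681ms=12/7b +439.56ms=4/7b
4) 1758.242ms=16/7b +879.121ms=8/7b
5) 2637.363ms=24/7b +439.56ms=4/7b
6) 3076.923ms=4b +2307.692ms=3b
7) 5384.615ms=7b +384.615ms=1/2b
8) 5769.231ms=15/2b +384.615ms=1/2b
Σ=8b of 8 (78bpm 4/4) — PASS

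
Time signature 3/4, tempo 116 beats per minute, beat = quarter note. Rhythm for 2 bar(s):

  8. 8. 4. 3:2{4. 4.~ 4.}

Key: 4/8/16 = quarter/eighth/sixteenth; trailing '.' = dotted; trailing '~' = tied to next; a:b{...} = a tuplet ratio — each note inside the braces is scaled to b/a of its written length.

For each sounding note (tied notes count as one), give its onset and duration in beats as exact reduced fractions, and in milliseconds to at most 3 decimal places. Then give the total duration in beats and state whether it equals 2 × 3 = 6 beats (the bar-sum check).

1) 0.0ms=0b +387.931ms=3/4b
2) 387.931ms=3/4b +387.931ms=3/4b
3) 775.862ms=3/2b +775.862ms=3/2b
4) 1551.724ms=3b +517.241ms=1b
5) 2068.966ms=4b +1034.483ms=2b
Σ=6b of 6 (116bpm 3/4) — PASS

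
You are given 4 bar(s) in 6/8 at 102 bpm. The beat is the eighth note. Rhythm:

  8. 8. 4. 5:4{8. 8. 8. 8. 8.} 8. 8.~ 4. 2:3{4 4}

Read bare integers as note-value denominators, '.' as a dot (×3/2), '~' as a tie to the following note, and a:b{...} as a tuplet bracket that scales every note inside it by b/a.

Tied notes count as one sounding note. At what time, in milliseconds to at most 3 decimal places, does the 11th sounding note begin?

note 11 onset = 18b = 10588.235ms

1. 0.0ms @ 0 + 882.353ms (3/2)
2. 882.353ms @ 3/2 + 882.353ms (3/2)
3. 1764.706ms @ 3 + 1764.706ms (3)
4. 3529.412ms @ 6 + 705.882ms (6/5)
5. 4235.294ms @ 36/5 + 705.882ms (6/5)
6. 4941.176ms @ 42/5 + 705.882ms (6/5)
7. 5647.059ms @ 48/5 + 705.882ms (6/5)
8. 6352.941ms @ 54/5 + 705.882ms (6/5)
9. 7058.824ms @ 12 + 882.353ms (3/2)
10. 7941.176ms @ 27/2 + 2647.059ms (9/2)
11. 10588.235ms @ 18 + 1764.706ms (3)
12. 12352.941ms @ 21 + 1764.706ms (3)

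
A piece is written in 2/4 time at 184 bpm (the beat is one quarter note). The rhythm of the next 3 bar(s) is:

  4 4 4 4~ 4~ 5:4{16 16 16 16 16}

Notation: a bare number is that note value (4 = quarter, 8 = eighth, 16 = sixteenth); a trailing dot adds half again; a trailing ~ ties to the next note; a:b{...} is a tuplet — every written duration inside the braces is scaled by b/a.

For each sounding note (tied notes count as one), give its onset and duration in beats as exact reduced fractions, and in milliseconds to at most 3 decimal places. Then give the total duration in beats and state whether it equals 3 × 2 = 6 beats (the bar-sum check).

1) 0.0ms=0b +326.087ms=1b
2) 326.087ms=1b +326.087ms=1b
3) 652.174ms=2b +326.087ms=1b
4) 978.261ms=3b +717.391ms=11/5b
5) 1695.652ms=26/5b +65.217ms=1/5b
6) 1760.87ms=27/5b +65.217ms=1/5b
7) 1826.087ms=28/5b +65.217ms=1/5b
8) 1891.304ms=29/5b +65.217ms=1/5b
Σ=6b of 6 (184bpm 2/4) — PASS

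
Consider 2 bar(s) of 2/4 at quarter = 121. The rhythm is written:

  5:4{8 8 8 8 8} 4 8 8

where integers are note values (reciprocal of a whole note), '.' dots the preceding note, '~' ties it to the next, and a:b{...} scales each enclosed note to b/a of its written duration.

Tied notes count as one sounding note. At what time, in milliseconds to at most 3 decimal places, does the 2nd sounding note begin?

note 2 onset = 2/5b = 198.347ms

1. 0.0ms @ 0 + 198.347ms (2/5)
2. 198.347ms @ 2/5 + 198.347ms (2/5)
3. 396.694ms @ 4/5 + 198.347ms (2/5)
4. 595.041ms @ 6/5 + 198.347ms (2/5)
5. 793.388ms @ 8/5 + 198.347ms (2/5)
6. 991.736ms @ 2 + 495.868ms (1)
7. 1487.603ms @ 3 + 247.934ms (1/2)
8. 1735.537ms @ 7/2 + 247.934ms (1/2)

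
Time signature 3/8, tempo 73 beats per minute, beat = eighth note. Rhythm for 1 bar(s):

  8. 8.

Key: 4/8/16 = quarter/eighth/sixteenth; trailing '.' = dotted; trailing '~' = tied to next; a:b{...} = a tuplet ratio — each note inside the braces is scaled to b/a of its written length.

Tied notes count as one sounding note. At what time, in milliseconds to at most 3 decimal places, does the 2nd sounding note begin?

note 2 onset = 3/2b = 1232.877ms

1. 0.0ms @ 0 + 1232.877ms (3/2)
2. 1232.877ms @ 3/2 + 1232.877ms (3/2)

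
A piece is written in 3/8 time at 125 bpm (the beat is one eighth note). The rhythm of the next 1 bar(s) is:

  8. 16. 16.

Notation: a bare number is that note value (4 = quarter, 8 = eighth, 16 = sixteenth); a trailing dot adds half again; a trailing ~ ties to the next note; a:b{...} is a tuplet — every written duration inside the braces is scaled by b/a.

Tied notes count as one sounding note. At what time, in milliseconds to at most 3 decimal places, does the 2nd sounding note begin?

1. 0.0ms @ 0 + 720.0ms (3/2)
2. 720.0ms @ 3/2 + 360.0ms (3/4)
3. 1080.0ms @ 9/4 + 360.0ms (3/4)

note 2 onset = 3/2b = 720.0ms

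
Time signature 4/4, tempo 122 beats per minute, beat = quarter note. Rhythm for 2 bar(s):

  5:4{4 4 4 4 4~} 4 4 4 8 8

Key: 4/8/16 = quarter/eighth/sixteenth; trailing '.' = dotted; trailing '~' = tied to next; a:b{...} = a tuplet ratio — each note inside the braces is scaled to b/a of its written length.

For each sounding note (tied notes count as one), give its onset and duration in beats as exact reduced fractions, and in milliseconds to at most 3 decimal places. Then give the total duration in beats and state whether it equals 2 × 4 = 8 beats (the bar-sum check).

1) 0.0ms=0b +393.443ms=4/5b
2) 393.443ms=4/5b +393.443ms=4/5b
3) 786.885ms=8/5b +393.443ms=4/5b
4) 1180.328ms=12/5b +393.443ms=4/5b
5) 1573.77ms=16/5b +885.246ms=9/5b
6) 2459.016ms=5b +491.803ms=1b
7) 2950.82ms=6b +491.803ms=1b
8) 3442.623ms=7b +245.902ms=1/2b
9) 3688.525ms=15/2b +245.902ms=1/2b
Σ=8b of 8 (122bpm 4/4) — PASS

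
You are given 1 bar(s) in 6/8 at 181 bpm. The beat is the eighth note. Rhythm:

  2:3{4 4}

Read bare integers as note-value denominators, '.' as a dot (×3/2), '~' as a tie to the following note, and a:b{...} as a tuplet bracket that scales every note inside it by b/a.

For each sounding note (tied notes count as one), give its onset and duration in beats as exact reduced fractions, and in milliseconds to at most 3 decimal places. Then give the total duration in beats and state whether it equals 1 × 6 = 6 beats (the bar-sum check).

1) 0.0ms=0b +994.475ms=3b
2) 994.475ms=3b +994.475ms=3b
Σ=6b of 6 (181bpm 6/8) — PASS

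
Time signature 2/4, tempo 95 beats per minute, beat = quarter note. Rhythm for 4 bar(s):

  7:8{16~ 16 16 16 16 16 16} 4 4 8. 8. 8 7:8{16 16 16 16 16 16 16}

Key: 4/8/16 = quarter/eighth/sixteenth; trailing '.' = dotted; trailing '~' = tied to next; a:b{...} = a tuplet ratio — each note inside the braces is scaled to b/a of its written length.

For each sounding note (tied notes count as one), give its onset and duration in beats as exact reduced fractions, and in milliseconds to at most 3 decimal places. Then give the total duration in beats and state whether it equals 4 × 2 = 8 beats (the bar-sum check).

1) 0.0ms=0b +360.902ms=4/7b
2) 360.902ms=4/7b +180.451ms=2/7b
3) 541.353ms=6/7b +180.451ms=2/7b
4) 721.805ms=8/7b +180.451ms=2/7b
5) 902.256ms=10/7b +180.451ms=2/7b
6) 1082.707ms=12/7b +180.451ms=2/7b
7) 1263.158ms=2b +631.579ms=1b
8) 1894.737ms=3b +631.579ms=1b
9) 2526.316ms=4b +473.684ms=3/4b
10) 3000.0ms=19/4b +473.684ms=3/4b
11) 3473.684ms=11/2b +315.789ms=1/2b
12) 3789.474ms=6b +180.451ms=2/7b
13) 3969.925ms=44/7b +180.451ms=2/7b
14) 4150.376ms=46/7b +180.451ms=2/7b
15) 4330.827ms=48/7b +180.451ms=2/7b
16) 4511.278ms=50/7b +180.451ms=2/7b
17) 4691.729ms=52/7b +180.451ms=2/7b
18) 4872.18ms=54/7b +180.451ms=2/7b
Σ=8b of 8 (95bpm 2/4) — PASS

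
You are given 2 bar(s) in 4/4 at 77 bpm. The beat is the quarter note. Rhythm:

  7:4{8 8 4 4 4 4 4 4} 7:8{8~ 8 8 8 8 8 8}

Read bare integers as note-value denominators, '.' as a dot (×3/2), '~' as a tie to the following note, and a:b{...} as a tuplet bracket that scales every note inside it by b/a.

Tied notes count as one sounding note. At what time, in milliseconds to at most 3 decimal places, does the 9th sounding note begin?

1. 0.0ms @ 0 + 222.635ms (2/7)
2. 222.635ms @ 2/7 + 222.635ms (2/7)
3. 445.269ms @ 4/7 + 445.269ms (4/7)
4. 890.538ms @ 8/7 + 445.269ms (4/7)
5. 1335.807ms @ 12/7 + 445.269ms (4/7)
6. 1781.076ms @ 16/7 + 445.269ms (4/7)
7. 2226.345ms @ 20/7 + 445.269ms (4/7)
8. 2671.614ms @ 24/7 + 445.269ms (4/7)
9. 3116.883ms @ 4 + 890.538ms (8/7)
10. 4007.421ms @ 36/7 + 445.269ms (4/7)
11. 4452.69ms @ 40/7 + 445.269ms (4/7)
12. 4897.959ms @ 44/7 + 445.269ms (4/7)
13. 5343.228ms @ 48/7 + 445.269ms (4/7)
14. 5788.497ms @ 52/7 + 445.269ms (4/7)

note 9 onset = 4b = 3116.883ms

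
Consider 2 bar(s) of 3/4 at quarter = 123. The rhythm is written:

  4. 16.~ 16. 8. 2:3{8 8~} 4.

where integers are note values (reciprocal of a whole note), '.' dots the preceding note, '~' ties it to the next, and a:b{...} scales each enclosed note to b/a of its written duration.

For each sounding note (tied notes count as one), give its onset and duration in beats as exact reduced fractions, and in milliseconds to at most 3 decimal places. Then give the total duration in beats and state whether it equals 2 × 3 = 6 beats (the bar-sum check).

1) 0.0ms=0b +731.707ms=3/2b
2) 731.707ms=3/2b +365.854ms=3/4b
3) 1097.561ms=9/4b +365.854ms=3/4b
4) 1463.415ms=3b +365.854ms=3/4b
5) 1829.268ms=15/4b +1097.561ms=9/4b
Σ=6b of 6 (123bpm 3/4) — PASS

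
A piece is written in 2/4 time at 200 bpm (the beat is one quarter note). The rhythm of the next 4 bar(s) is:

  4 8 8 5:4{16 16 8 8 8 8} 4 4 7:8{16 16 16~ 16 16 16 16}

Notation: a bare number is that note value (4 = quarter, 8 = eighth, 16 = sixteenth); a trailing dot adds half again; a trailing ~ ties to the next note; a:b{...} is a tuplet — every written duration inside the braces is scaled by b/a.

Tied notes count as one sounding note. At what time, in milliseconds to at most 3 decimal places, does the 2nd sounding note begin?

1. 0.0ms @ 0 + 300.0ms (1)
2. 300.0ms @ 1 + 150.0ms (1/2)
3. 450.0ms @ 3/2 + 150.0ms (1/2)
4. 600.0ms @ 2 + 60.0ms (1/5)
5. 660.0ms @ 11/5 + 60.0ms (1/5)
6. 720.0ms @ 12/5 + 120.0ms (2/5)
7. 840.0ms @ 14/5 + 120.0ms (2/5)
8. 960.0ms @ 16/5 + 120.0ms (2/5)
9. 1080.0ms @ 18/5 + 120.0ms (2/5)
10. 1200.0ms @ 4 + 300.0ms (1)
11. 1500.0ms @ 5 + 300.0ms (1)
12. 1800.0ms @ 6 + 85.714ms (2/7)
13. 1885.714ms @ 44/7 + 85.714ms (2/7)
14. 1971.429ms @ 46/7 + 171.429ms (4/7)
15. 2142.857ms @ 50/7 + 85.714ms (2/7)
16. 2228.571ms @ 52/7 + 85.714ms (2/7)
17. 2314.286ms @ 54/7 + 85.714ms (2/7)

note 2 onset = 1b = 300.0ms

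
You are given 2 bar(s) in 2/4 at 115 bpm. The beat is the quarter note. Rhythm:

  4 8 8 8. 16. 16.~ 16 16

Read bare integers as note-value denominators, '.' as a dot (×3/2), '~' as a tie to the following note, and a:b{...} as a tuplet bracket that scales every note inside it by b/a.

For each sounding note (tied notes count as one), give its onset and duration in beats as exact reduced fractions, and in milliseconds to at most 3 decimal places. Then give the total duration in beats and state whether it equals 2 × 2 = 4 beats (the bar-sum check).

1) 0.0ms=0b +521.739ms=1b
2) 521.739ms=1b +260.87ms=1/2b
3) 782.609ms=3/2b +260.87ms=1/2b
4) 1043.478ms=2b +391.304ms=3/4b
5) 1434.783ms=11/4b +195.652ms=3/8b
6) 1630.435ms=25/8b +326.087ms=5/8b
7) 1956.522ms=15/4b +130.435ms=1/4b
Σ=4b of 4 (115bpm 2/4) — PASS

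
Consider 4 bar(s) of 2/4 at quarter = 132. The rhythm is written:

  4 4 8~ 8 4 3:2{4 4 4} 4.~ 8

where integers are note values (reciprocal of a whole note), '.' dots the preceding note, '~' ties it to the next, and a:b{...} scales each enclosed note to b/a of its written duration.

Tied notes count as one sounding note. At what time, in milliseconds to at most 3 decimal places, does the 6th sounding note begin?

note 6 onset = 14/3b = 2121.212ms

1. 0.0ms @ 0 + 454.545ms (1)
2. 454.545ms @ 1 + 454.545ms (1)
3. 909.091ms @ 2 + 454.545ms (1)
4. 1363.636ms @ 3 + 454.545ms (1)
5. 1818.182ms @ 4 + 303.03ms (2/3)
6. 2121.212ms @ 14/3 + 303.03ms (2/3)
7. 2424.242ms @ 16/3 + 303.03ms (2/3)
8. 2727.273ms @ 6 + 909.091ms (2)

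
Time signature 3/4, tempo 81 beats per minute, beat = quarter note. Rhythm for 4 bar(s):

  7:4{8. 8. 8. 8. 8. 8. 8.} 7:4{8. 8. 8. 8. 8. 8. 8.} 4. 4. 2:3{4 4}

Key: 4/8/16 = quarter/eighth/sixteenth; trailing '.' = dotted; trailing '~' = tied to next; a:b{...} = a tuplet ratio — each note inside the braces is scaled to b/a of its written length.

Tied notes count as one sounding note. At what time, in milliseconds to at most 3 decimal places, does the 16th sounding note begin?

1. 0.0ms @ 0 + 317.46ms (3/7)
2. 317.46ms @ 3/7 + 317.46ms (3/7)
3. 634.921ms @ 6/7 + 317.46ms (3/7)
4. 952.381ms @ 9/7 + 317.46ms (3/7)
5. 1269.841ms @ 12/7 + 317.46ms (3/7)
6. 1587.302ms @ 15/7 + 317.46ms (3/7)
7. 1904.762ms @ 18/7 + 317.46ms (3/7)
8. 2222.222ms @ 3 + 317.46ms (3/7)
9. 2539.683ms @ 24/7 + 317.46ms (3/7)
10. 2857.143ms @ 27/7 + 317.46ms (3/7)
11. 3174.603ms @ 30/7 + 317.46ms (3/7)
12. 3492.063ms @ 33/7 + 317.46ms (3/7)
13. 3809.524ms @ 36/7 + 317.46ms (3/7)
14. 4126.984ms @ 39/7 + 317.46ms (3/7)
15. 4444.444ms @ 6 + 1111.111ms (3/2)
16. 5555.556ms @ 15/2 + 1111.111ms (3/2)
17. 6666.667ms @ 9 + 1111.111ms (3/2)
18. 7777.778ms @ 21/2 + 1111.111ms (3/2)

note 16 onset = 15/2b = 5555.556ms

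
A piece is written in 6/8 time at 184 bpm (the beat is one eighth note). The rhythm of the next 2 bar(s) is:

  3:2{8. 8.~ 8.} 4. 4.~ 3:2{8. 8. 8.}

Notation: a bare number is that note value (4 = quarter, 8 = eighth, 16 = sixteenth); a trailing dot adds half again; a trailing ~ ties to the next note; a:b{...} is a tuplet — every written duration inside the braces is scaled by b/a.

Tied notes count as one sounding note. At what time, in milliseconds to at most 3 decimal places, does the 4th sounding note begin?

1. 0.0ms @ 0 + 326.087ms (1)
2. 326.087ms @ 1 + 652.174ms (2)
3. 978.261ms @ 3 + 978.261ms (3)
4. 1956.522ms @ 6 + 1304.348ms (4)
5. 3260.87ms @ 10 + 326.087ms (1)
6. 3586.957ms @ 11 + 326.087ms (1)

note 4 onset = 6b = 1956.522ms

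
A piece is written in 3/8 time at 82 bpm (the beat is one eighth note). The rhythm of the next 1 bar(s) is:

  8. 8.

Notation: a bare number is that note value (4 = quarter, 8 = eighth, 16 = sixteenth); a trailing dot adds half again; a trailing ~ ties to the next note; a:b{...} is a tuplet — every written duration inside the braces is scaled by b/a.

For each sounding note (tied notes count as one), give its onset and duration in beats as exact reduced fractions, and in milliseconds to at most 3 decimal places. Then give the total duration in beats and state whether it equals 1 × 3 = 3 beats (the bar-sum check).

1) 0.0ms=0b +1097.561ms=3/2b
2) 1097.561ms=3/2b +1097.561ms=3/2b
Σ=3b of 3 (82bpm 3/8) — PASS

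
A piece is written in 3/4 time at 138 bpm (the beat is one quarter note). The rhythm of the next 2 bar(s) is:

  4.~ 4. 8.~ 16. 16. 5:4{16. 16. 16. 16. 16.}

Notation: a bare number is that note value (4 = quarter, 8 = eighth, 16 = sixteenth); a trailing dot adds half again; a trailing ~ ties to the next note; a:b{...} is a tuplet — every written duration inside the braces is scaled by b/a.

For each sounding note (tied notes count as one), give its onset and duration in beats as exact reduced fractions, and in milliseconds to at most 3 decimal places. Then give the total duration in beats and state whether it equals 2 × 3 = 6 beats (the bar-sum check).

1) 0.0ms=0b +1304.348ms=3b
2) 1304.348ms=3b +489.13ms=9/8b
3) 1793.478ms=33/8b +163.043ms=3/8b
4) 1956.522ms=9/2b +130.435ms=3/10b
5) 2086.957ms=24/5b +130.435ms=3/10b
6) 2217.391ms=51/10b +130.435ms=3/10b
7) 2347.826ms=27/5b +130.435ms=3/10b
8) 2478.261ms=57/10b +130.435ms=3/10b
Σ=6b of 6 (138bpm 3/4) — PASS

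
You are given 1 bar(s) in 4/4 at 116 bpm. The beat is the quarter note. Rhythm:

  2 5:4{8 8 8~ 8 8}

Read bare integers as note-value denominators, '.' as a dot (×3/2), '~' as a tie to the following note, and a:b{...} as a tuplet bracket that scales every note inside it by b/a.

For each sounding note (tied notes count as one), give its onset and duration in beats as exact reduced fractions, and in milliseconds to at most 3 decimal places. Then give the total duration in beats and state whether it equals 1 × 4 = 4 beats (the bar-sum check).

1) 0.0ms=0b +1034.483ms=2b
2) 1034.483ms=2b +206.897ms=2/5b
3) 1241.379ms=12/5b +206.897ms=2/5b
4) 1448.276ms=14/5b +413.793ms=4/5b
5) 1862.069ms=18/5b +206.897ms=2/5b
Σ=4b of 4 (116bpm 4/4) — PASS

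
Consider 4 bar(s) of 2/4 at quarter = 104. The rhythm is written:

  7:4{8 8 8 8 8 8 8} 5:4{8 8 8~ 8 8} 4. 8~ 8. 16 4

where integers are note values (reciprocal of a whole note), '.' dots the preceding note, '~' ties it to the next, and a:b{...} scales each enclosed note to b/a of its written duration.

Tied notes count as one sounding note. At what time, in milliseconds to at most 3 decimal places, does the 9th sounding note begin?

1. 0.0ms @ 0 + 164.835ms (2/7)
2. 164.835ms @ 2/7 + 164.835ms (2/7)
3. 329.67ms @ 4/7 + 164.835ms (2/7)
4. 494.505ms @ 6/7 + 164.835ms (2/7)
5. 659.341ms @ 8/7 + 164.835ms (2/7)
6. 824.176ms @ 10/7 + 164.835ms (2/7)
7. 989.011ms @ 12/7 + 164.835ms (2/7)
8. 1153.846ms @ 2 + 230.769ms (2/5)
9. 1384.615ms @ 12/5 + 230.769ms (2/5)
10. 1615.385ms @ 14/5 + 461.538ms (4/5)
11. 2076.923ms @ 18/5 + 230.769ms (2/5)
12. 2307.692ms @ 4 + 865.385ms (3/2)
13. 3173.077ms @ 11/2 + 721.154ms (5/4)
14. 3894.231ms @ 27/4 + 144.231ms (1/4)
15. 4038.462ms @ 7 + 576.923ms (1)

note 9 onset = 12/5b = 1384.615ms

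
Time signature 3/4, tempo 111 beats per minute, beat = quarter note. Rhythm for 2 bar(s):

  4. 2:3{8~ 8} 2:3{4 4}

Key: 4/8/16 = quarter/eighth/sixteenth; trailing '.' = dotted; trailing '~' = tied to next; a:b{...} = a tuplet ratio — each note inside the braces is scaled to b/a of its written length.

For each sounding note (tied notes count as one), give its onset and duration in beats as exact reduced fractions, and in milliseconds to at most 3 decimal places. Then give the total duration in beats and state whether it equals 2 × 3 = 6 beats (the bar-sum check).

1) 0.0ms=0b +810.811ms=3/2b
2) 810.811ms=3/2b +810.811ms=3/2b
3) 1621.622ms=3b +810.811ms=3/2b
4) 2432.432ms=9/2b +810.811ms=3/2b
Σ=6b of 6 (111bpm 3/4) — PASS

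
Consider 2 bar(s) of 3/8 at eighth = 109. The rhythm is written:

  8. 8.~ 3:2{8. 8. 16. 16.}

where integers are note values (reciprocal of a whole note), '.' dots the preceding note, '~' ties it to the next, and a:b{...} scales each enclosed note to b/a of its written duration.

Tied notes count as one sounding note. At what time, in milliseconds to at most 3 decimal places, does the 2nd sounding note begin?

note 2 onset = 3/2b = 825.688ms

1. 0.0ms @ 0 + 825.688ms (3/2)
2. 825.688ms @ 3/2 + 1376.147ms (5/2)
3. 2201.835ms @ 4 + 550.459ms (1)
4. 2752.294ms @ 5 + 275.229ms (1/2)
5. 3027.523ms @ 11/2 + 275.229ms (1/2)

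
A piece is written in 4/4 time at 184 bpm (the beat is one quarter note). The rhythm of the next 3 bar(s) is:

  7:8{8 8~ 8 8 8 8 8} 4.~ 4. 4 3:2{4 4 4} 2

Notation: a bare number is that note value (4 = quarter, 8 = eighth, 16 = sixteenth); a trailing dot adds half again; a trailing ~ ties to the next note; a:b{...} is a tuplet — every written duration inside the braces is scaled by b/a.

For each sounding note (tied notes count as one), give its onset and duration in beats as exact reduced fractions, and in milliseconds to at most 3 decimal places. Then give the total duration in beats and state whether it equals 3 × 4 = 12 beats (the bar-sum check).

1) 0.0ms=0b +186.335ms=4/7b
2) 186.335ms=4/7b +372.671ms=8/7b
3) 559.006ms=12/7b +186.335ms=4/7b
4) 745.342ms=16/7b +186.335ms=4/7b
5) 931.677ms=20/7b +186.335ms=4/7b
6) 1118.012ms=24/7b +186.335ms=4/7b
7) 1304.348ms=4b +978.261ms=3b
8) 2282.609ms=7b +326.087ms=1b
9) 2608.696ms=8b +217.391ms=2/3b
10) 2826.087ms=26/3b +217.391ms=2/3b
11) 3043.478ms=28/3b +217.391ms=2/3b
12) 3260.87ms=10b +652.174ms=2b
Σ=12b of 12 (184bpm 4/4) — PASS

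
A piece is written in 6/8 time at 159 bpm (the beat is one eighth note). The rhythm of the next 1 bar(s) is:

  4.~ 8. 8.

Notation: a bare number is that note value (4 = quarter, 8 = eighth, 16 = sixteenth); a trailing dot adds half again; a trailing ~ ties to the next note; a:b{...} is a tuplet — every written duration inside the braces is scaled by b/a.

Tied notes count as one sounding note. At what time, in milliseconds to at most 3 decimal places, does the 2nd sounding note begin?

note 2 onset = 9/2b = 1698.113ms

1. 0.0ms @ 0 + 1698.113ms (9/2)
2. 1698.113ms @ 9/2 + 566.038ms (3/2)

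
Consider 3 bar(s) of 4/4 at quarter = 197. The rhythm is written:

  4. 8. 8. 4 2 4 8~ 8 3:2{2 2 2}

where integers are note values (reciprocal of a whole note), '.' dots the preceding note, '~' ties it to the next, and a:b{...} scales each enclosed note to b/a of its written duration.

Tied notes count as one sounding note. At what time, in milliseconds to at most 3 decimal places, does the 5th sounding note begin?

note 5 onset = 4b = 1218.274ms

1. 0.0ms @ 0 + 456.853ms (3/2)
2. 456.853ms @ 3/2 + 228.426ms (3/4)
3. 685.279ms @ 9/4 + 228.426ms (3/4)
4. 913.706ms @ 3 + 304.569ms (1)
5. 1218.274ms @ 4 + 609.137ms (2)
6. 1827.411ms @ 6 + 304.569ms (1)
7. 2131.98ms @ 7 + 304.569ms (1)
8. 2436.548ms @ 8 + 406.091ms (4/3)
9. 2842.64ms @ 28/3 + 406.091ms (4/3)
10. 3248.731ms @ 32/3 + 406.091ms (4/3)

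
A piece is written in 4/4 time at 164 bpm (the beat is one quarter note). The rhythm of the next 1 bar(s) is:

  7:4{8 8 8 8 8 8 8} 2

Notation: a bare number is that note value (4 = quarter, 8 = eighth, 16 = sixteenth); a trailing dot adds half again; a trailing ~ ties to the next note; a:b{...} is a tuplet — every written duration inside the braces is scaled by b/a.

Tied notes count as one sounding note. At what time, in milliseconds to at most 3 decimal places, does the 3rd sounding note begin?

1. 0.0ms @ 0 + 104.53ms (2/7)
2. 104.53ms @ 2/7 + 104.53ms (2/7)
3. 209.059ms @ 4/7 + 104.53ms (2/7)
4. 313.589ms @ 6/7 + 104.53ms (2/7)
5. 418.118ms @ 8/7 + 104.53ms (2/7)
6. 522.648ms @ 10/7 + 104.53ms (2/7)
7. 627.178ms @ 12/7 + 104.53ms (2/7)
8. 731.707ms @ 2 + 731.707ms (2)

note 3 onset = 4/7b = 209.059ms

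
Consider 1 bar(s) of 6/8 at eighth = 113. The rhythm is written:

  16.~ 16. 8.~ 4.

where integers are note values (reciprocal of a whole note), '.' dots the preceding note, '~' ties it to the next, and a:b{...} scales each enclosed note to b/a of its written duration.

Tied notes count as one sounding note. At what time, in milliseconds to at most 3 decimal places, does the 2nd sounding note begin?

1. 0.0ms @ 0 + 796.46ms (3/2)
2. 796.46ms @ 3/2 + 2389.381ms (9/2)

note 2 onset = 3/2b = 796.46ms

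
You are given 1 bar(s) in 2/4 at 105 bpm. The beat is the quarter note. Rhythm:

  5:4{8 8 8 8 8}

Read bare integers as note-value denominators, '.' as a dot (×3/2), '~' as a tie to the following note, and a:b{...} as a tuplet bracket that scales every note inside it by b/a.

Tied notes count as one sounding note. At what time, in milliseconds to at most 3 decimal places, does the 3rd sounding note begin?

note 3 onset = 4/5b = 457.143ms

1. 0.0ms @ 0 + 228.571ms (2/5)
2. 228.571ms @ 2/5 + 228.571ms (2/5)
3. 457.143ms @ 4/5 + 228.571ms (2/5)
4. 685.714ms @ 6/5 + 228.571ms (2/5)
5. 914.286ms @ 8/5 + 228.571ms (2/5)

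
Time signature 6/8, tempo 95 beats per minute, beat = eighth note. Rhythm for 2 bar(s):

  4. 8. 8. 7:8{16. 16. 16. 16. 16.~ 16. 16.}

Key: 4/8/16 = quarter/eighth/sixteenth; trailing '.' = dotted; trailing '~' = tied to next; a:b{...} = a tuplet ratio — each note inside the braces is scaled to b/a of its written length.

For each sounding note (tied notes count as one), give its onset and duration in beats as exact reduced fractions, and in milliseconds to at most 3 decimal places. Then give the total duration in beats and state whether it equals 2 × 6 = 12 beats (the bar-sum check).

1) 0.0ms=0b +1894.737ms=3b
2) 1894.737ms=3b +947.368ms=3/2b
3) 2842.105ms=9/2b +947.368ms=3/2b
4) 3789.474ms=6b +541.353ms=6/7b
5) 4330.827ms=48/7b +541.353ms=6/7b
6) 4872.18ms=54/7b +541.353ms=6/7b
7) 5413.534ms=60/7b +541.353ms=6/7b
8) 5954.887ms=66/7b +1082.707ms=12/7b
9) 7037.594ms=78/7b +541.353ms=6/7b
Σ=12b of 12 (95bpm 6/8) — PASS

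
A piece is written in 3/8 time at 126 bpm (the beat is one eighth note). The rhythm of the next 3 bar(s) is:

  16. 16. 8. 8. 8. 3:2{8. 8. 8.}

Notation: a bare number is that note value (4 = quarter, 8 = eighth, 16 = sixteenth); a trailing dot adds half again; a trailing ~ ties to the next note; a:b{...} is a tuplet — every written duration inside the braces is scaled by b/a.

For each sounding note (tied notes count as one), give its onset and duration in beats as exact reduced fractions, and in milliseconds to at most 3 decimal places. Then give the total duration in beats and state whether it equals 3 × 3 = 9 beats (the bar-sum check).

1) 0.0ms=0b +357.143ms=3/4b
2) 357.143ms=3/4b +357.143ms=3/4b
3) 714.286ms=3/2b +714.286ms=3/2b
4) 1428.571ms=3b +714.286ms=3/2b
5) 2142.857ms=9/2b +714.286ms=3/2b
6) 2857.143ms=6b +476.19ms=1b
7) 3333.333ms=7b +476.19ms=1b
8) 3809.524ms=8b +476.19ms=1b
Σ=9b of 9 (126bpm 3/8) — PASS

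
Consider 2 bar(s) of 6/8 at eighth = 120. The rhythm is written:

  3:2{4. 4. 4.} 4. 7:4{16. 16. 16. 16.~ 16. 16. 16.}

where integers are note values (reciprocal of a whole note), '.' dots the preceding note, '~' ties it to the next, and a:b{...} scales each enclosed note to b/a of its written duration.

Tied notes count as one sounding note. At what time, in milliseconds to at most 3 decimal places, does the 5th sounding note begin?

note 5 onset = 9b = 4500.0ms

1. 0.0ms @ 0 + 1000.0ms (2)
2. 1000.0ms @ 2 + 1000.0ms (2)
3. 2000.0ms @ 4 + 1000.0ms (2)
4. 3000.0ms @ 6 + 1500.0ms (3)
5. 4500.0ms @ 9 + 214.286ms (3/7)
6. 4714.286ms @ 66/7 + 214.286ms (3/7)
7. 4928.571ms @ 69/7 + 214.286ms (3/7)
8. 5142.857ms @ 72/7 + 428.571ms (6/7)
9. 5571.429ms @ 78/7 + 214.286ms (3/7)
10. 5785.714ms @ 81/7 + 214.286ms (3/7)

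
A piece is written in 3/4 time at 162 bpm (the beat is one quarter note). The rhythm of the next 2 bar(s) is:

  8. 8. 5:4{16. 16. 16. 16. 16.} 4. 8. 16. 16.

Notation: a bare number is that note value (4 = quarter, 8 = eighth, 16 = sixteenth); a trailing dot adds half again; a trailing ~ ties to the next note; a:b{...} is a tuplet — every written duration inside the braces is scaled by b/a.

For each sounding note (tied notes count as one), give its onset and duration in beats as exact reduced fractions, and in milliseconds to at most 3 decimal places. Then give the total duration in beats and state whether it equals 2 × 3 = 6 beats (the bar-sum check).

1) 0.0ms=0b +277.778ms=3/4b
2) 277.778ms=3/4b +277.778ms=3/4b
3) 555.556ms=3/2b +111.111ms=3/10b
4) 666.667ms=9/5b +111.111ms=3/10b
5) 777.778ms=21/10b +111.111ms=3/10b
6) 888.889ms=12/5b +111.111ms=3/10b
7) 1000.0ms=27/10b +111.111ms=3/10b
8) 1111.111ms=3b +555.556ms=3/2b
9) 1666.667ms=9/2b +277.778ms=3/4b
10) 1944.444ms=21/4b +138.889ms=3/8b
11) 2083.333ms=45/8b +138.889ms=3/8b
Σ=6b of 6 (162bpm 3/4) — PASS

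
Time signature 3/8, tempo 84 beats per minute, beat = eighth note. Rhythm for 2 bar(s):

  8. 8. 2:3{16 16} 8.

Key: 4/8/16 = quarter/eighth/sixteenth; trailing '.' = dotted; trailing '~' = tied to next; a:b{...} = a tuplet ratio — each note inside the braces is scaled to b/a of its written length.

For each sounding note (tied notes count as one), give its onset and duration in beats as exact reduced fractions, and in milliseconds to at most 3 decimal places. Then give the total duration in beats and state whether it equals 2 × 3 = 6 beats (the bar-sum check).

1) 0.0ms=0b +1071.429ms=3/2b
2) 1071.429ms=3/2b +1071.429ms=3/2b
3) 2142.857ms=3b +535.714ms=3/4b
4) 2678.571ms=15/4b +535.714ms=3/4b
5) 3214.286ms=9/2b +1071.429ms=3/2b
Σ=6b of 6 (84bpm 3/8) — PASS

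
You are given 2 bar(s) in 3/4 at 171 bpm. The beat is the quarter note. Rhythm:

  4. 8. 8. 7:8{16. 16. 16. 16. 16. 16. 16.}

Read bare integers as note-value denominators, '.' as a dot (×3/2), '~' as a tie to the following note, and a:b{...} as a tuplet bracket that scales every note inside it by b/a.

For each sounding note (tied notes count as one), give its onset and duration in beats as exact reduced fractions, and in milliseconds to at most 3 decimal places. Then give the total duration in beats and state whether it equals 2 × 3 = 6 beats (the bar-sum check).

1) 0.0ms=0b +526.316ms=3/2b
2) 526.316ms=3/2b +263.158ms=3/4b
3) 789.474ms=9/4b +263.158ms=3/4b
4) 1052.632ms=3b +150.376ms=3/7b
5) 1203.008ms=24/7b +150.376ms=3/7b
6) 1353.383ms=27/7b +150.376ms=3/7b
7) 1503.759ms=30/7b +150.376ms=3/7b
8) 1654.135ms=33/7b +150.376ms=3/7b
9) 1804.511ms=36/7b +150.376ms=3/7b
10) 1954.887ms=39/7b +150.376ms=3/7b
Σ=6b of 6 (171bpm 3/4) — PASS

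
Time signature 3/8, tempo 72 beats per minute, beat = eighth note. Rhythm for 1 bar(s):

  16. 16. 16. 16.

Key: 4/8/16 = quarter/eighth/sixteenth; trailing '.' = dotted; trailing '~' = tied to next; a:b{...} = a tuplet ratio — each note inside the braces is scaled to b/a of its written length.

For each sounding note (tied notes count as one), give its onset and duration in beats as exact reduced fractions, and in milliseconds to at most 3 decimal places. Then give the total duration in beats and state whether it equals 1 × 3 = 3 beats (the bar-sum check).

1) 0.0ms=0b +625.0ms=3/4b
2) 625.0ms=3/4b +625.0ms=3/4b
3) 1250.0ms=3/2b +625.0ms=3/4b
4) 1875.0ms=9/4b +625.0ms=3/4b
Σ=3b of 3 (72bpm 3/8) — PASS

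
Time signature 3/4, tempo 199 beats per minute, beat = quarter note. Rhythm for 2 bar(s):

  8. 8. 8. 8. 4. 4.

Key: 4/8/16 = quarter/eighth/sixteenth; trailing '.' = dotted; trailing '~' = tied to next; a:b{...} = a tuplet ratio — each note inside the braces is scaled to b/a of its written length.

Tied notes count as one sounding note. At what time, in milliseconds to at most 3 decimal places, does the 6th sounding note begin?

1. 0.0ms @ 0 + 226.131ms (3/4)
2. 226.131ms @ 3/4 + 226.131ms (3/4)
3. 452.261ms @ 3/2 + 226.131ms (3/4)
4. 678.392ms @ 9/4 + 226.131ms (3/4)
5. 904.523ms @ 3 + 452.261ms (3/2)
6. 1356.784ms @ 9/2 + 452.261ms (3/2)

note 6 onset = 9/2b = 1356.784ms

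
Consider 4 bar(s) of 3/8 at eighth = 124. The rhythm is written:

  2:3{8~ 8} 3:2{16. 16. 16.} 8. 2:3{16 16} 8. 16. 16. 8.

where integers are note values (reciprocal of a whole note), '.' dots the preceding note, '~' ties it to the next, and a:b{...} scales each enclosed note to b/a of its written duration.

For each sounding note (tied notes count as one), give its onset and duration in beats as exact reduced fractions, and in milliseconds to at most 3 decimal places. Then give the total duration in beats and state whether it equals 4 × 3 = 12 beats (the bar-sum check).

1) 0.0ms=0b +1451.613ms=3b
2) 1451.613ms=3b +241.935ms=1/2b
3) 1693.548ms=7/2b +241.935ms=1/2b
4) 1935.484ms=4b +241.935ms=1/2b
5) 2177.419ms=9/2b +725.806ms=3/2b
6) 2903.226ms=6b +362.903ms=3/4b
7) 3266.129ms=27/4b +362.903ms=3/4b
8) 3629.032ms=15/2b +725.806ms=3/2b
9) 4354.839ms=9b +362.903ms=3/4b
10) 4717.742ms=39/4b +362.903ms=3/4b
11) 5080.645ms=21/2b +725.806ms=3/2b
Σ=12b of 12 (124bpm 3/8) — PASS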